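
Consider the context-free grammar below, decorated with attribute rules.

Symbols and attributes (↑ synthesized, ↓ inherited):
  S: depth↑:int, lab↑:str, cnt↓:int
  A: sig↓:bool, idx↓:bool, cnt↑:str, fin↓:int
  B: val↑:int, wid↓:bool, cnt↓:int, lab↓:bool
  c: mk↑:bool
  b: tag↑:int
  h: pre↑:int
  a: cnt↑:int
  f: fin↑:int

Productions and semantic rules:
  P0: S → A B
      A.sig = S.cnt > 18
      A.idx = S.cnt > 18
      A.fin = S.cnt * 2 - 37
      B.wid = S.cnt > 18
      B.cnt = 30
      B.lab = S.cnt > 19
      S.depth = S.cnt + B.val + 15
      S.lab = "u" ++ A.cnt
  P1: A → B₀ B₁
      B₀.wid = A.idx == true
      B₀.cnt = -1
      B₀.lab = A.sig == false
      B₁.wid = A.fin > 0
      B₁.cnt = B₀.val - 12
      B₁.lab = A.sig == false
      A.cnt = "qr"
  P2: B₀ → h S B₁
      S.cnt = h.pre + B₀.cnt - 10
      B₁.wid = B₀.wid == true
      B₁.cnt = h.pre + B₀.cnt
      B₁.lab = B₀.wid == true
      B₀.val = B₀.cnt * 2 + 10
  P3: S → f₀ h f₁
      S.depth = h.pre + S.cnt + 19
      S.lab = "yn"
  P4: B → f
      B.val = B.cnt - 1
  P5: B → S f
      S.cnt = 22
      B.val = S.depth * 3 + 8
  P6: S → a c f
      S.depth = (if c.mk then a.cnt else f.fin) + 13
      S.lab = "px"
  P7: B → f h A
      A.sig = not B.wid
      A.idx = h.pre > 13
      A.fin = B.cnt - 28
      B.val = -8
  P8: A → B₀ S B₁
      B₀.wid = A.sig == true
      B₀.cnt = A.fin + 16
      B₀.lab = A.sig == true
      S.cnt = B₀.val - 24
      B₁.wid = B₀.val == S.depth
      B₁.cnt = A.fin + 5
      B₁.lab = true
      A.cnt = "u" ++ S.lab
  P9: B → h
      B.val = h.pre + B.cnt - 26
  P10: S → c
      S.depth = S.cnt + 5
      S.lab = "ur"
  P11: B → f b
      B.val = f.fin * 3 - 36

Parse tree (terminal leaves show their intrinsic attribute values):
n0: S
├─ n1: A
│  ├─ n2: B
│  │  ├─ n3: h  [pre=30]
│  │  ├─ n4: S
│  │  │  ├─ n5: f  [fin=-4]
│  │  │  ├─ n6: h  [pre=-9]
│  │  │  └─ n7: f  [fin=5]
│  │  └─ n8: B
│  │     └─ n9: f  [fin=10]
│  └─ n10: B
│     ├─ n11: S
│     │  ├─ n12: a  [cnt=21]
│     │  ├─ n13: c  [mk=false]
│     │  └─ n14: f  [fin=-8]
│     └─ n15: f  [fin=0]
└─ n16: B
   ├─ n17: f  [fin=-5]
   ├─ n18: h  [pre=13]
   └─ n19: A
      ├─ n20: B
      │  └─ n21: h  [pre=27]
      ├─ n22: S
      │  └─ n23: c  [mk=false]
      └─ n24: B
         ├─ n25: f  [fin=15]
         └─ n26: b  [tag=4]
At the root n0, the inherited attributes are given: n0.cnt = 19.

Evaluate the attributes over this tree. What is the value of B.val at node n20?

19

1. n0.cnt = 19  [given at root]
2. n1.sig = true  [S.cnt > 18]
3. n1.idx = true  [S.cnt > 18]
4. n1.fin = 1  [S.cnt * 2 - 37]
5. n2.wid = true  [A.idx == true]
6. n2.cnt = -1  [-1]
7. n2.lab = false  [A.sig == false]
8. n3.pre = 30  [terminal]
9. n4.cnt = 19  [h.pre + B₀.cnt - 10]
10. n5.fin = -4  [terminal]
11. n6.pre = -9  [terminal]
12. n7.fin = 5  [terminal]
13. n4.depth = 29  [h.pre + S.cnt + 19]
14. n4.lab = "yn"  ["yn"]
15. n8.wid = true  [B₀.wid == true]
16. n8.cnt = 29  [h.pre + B₀.cnt]
17. n8.lab = true  [B₀.wid == true]
18. n9.fin = 10  [terminal]
19. n8.val = 28  [B.cnt - 1]
20. n2.val = 8  [B₀.cnt * 2 + 10]
21. n10.wid = true  [A.fin > 0]
22. n10.cnt = -4  [B₀.val - 12]
23. n10.lab = false  [A.sig == false]
24. n11.cnt = 22  [22]
25. n12.cnt = 21  [terminal]
26. n13.mk = false  [terminal]
27. n14.fin = -8  [terminal]
28. n11.depth = 5  [(if c.mk then a.cnt else f.fin) + 13]
29. n11.lab = "px"  ["px"]
30. n15.fin = 0  [terminal]
31. n10.val = 23  [S.depth * 3 + 8]
32. n1.cnt = "qr"  ["qr"]
33. n16.wid = true  [S.cnt > 18]
34. n16.cnt = 30  [30]
35. n16.lab = false  [S.cnt > 19]
36. n17.fin = -5  [terminal]
37. n18.pre = 13  [terminal]
38. n19.sig = false  [not B.wid]
39. n19.idx = false  [h.pre > 13]
40. n19.fin = 2  [B.cnt - 28]
41. n20.wid = false  [A.sig == true]
42. n20.cnt = 18  [A.fin + 16]
43. n20.lab = false  [A.sig == true]
44. n21.pre = 27  [terminal]
45. n20.val = 19  [h.pre + B.cnt - 26]
46. n22.cnt = -5  [B₀.val - 24]
47. n23.mk = false  [terminal]
48. n22.depth = 0  [S.cnt + 5]
49. n22.lab = "ur"  ["ur"]
50. n24.wid = false  [B₀.val == S.depth]
51. n24.cnt = 7  [A.fin + 5]
52. n24.lab = true  [true]
53. n25.fin = 15  [terminal]
54. n26.tag = 4  [terminal]
55. n24.val = 9  [f.fin * 3 - 36]
56. n19.cnt = "uur"  ["u" ++ S.lab]
57. n16.val = -8  [-8]
58. n0.depth = 26  [S.cnt + B.val + 15]
59. n0.lab = "uqr"  ["u" ++ A.cnt]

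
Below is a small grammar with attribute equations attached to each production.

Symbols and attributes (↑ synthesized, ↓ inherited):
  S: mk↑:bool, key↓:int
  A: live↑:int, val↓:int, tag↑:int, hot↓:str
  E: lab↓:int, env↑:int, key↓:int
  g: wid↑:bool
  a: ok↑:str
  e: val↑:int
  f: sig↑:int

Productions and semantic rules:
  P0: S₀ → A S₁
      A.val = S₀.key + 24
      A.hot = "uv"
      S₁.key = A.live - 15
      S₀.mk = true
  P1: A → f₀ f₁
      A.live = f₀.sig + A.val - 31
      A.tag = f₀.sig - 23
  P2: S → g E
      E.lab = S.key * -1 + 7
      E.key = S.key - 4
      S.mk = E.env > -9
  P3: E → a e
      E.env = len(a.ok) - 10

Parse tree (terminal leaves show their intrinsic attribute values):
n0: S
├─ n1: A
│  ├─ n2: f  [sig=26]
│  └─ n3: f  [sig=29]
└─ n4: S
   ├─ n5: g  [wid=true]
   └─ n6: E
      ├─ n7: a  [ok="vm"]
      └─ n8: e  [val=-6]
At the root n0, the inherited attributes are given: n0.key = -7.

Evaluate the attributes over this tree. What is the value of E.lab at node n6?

1. n0.key = -7  [given at root]
2. n1.val = 17  [S₀.key + 24]
3. n1.hot = "uv"  ["uv"]
4. n2.sig = 26  [terminal]
5. n3.sig = 29  [terminal]
6. n1.live = 12  [f₀.sig + A.val - 31]
7. n1.tag = 3  [f₀.sig - 23]
8. n4.key = -3  [A.live - 15]
9. n5.wid = true  [terminal]
10. n6.lab = 10  [S.key * -1 + 7]
11. n6.key = -7  [S.key - 4]
12. n7.ok = "vm"  [terminal]
13. n8.val = -6  [terminal]
14. n6.env = -8  [len(a.ok) - 10]
15. n4.mk = true  [E.env > -9]
16. n0.mk = true  [true]

10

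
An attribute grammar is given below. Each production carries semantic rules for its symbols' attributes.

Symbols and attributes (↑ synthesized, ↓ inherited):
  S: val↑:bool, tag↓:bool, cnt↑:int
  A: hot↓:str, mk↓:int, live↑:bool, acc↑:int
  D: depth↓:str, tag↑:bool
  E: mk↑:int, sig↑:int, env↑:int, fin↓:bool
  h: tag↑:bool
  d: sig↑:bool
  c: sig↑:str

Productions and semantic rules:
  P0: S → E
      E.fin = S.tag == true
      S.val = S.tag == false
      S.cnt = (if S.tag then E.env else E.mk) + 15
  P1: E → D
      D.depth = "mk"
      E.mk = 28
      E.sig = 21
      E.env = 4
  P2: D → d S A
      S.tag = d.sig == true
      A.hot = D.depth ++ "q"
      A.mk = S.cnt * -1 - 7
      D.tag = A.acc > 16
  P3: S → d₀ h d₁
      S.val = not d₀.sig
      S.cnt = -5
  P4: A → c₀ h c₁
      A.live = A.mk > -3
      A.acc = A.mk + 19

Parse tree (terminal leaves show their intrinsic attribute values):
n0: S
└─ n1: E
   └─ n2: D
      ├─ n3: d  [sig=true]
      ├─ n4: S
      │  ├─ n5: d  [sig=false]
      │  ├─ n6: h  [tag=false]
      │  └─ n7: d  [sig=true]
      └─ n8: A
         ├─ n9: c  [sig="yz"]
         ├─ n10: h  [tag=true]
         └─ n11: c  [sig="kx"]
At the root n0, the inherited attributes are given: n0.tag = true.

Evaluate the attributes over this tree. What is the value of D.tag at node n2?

1. n0.tag = true  [given at root]
2. n1.fin = true  [S.tag == true]
3. n2.depth = "mk"  ["mk"]
4. n3.sig = true  [terminal]
5. n4.tag = true  [d.sig == true]
6. n5.sig = false  [terminal]
7. n6.tag = false  [terminal]
8. n7.sig = true  [terminal]
9. n4.val = true  [not d₀.sig]
10. n4.cnt = -5  [-5]
11. n8.hot = "mkq"  [D.depth ++ "q"]
12. n8.mk = -2  [S.cnt * -1 - 7]
13. n9.sig = "yz"  [terminal]
14. n10.tag = true  [terminal]
15. n11.sig = "kx"  [terminal]
16. n8.live = true  [A.mk > -3]
17. n8.acc = 17  [A.mk + 19]
18. n2.tag = true  [A.acc > 16]
19. n1.mk = 28  [28]
20. n1.sig = 21  [21]
21. n1.env = 4  [4]
22. n0.val = false  [S.tag == false]
23. n0.cnt = 19  [(if S.tag then E.env else E.mk) + 15]

true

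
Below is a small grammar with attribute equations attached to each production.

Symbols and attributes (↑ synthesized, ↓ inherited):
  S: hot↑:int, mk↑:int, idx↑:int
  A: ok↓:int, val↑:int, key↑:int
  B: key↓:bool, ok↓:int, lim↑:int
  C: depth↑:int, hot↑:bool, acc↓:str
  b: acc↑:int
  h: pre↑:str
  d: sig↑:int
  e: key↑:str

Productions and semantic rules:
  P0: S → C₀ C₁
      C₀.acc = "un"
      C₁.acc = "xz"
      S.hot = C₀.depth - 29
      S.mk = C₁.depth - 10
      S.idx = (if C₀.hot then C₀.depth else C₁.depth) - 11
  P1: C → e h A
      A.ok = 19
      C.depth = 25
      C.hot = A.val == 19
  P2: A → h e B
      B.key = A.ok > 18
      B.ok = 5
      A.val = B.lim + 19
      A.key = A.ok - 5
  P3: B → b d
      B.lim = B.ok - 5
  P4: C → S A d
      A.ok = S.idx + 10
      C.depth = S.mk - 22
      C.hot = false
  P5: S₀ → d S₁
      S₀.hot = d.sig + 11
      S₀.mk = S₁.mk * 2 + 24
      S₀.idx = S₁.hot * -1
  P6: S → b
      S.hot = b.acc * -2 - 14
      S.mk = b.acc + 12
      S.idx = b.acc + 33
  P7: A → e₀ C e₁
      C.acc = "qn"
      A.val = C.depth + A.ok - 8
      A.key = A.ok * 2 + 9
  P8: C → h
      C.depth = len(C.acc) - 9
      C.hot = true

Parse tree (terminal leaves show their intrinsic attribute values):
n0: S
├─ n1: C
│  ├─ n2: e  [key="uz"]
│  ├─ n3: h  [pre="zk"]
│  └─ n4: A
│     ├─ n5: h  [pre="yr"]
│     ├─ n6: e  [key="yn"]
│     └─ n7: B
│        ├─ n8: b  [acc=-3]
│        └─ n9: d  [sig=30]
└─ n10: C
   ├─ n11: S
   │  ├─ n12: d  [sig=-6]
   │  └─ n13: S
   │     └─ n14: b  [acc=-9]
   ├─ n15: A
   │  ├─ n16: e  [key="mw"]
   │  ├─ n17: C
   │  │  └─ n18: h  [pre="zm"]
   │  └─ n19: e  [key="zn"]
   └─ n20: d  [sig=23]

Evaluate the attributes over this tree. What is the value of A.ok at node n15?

1. n1.acc = "un"  ["un"]
2. n2.key = "uz"  [terminal]
3. n3.pre = "zk"  [terminal]
4. n4.ok = 19  [19]
5. n5.pre = "yr"  [terminal]
6. n6.key = "yn"  [terminal]
7. n7.key = true  [A.ok > 18]
8. n7.ok = 5  [5]
9. n8.acc = -3  [terminal]
10. n9.sig = 30  [terminal]
11. n7.lim = 0  [B.ok - 5]
12. n4.val = 19  [B.lim + 19]
13. n4.key = 14  [A.ok - 5]
14. n1.depth = 25  [25]
15. n1.hot = true  [A.val == 19]
16. n10.acc = "xz"  ["xz"]
17. n12.sig = -6  [terminal]
18. n14.acc = -9  [terminal]
19. n13.hot = 4  [b.acc * -2 - 14]
20. n13.mk = 3  [b.acc + 12]
21. n13.idx = 24  [b.acc + 33]
22. n11.hot = 5  [d.sig + 11]
23. n11.mk = 30  [S₁.mk * 2 + 24]
24. n11.idx = -4  [S₁.hot * -1]
25. n15.ok = 6  [S.idx + 10]
26. n16.key = "mw"  [terminal]
27. n17.acc = "qn"  ["qn"]
28. n18.pre = "zm"  [terminal]
29. n17.depth = -7  [len(C.acc) - 9]
30. n17.hot = true  [true]
31. n19.key = "zn"  [terminal]
32. n15.val = -9  [C.depth + A.ok - 8]
33. n15.key = 21  [A.ok * 2 + 9]
34. n20.sig = 23  [terminal]
35. n10.depth = 8  [S.mk - 22]
36. n10.hot = false  [false]
37. n0.hot = -4  [C₀.depth - 29]
38. n0.mk = -2  [C₁.depth - 10]
39. n0.idx = 14  [(if C₀.hot then C₀.depth else C₁.depth) - 11]

6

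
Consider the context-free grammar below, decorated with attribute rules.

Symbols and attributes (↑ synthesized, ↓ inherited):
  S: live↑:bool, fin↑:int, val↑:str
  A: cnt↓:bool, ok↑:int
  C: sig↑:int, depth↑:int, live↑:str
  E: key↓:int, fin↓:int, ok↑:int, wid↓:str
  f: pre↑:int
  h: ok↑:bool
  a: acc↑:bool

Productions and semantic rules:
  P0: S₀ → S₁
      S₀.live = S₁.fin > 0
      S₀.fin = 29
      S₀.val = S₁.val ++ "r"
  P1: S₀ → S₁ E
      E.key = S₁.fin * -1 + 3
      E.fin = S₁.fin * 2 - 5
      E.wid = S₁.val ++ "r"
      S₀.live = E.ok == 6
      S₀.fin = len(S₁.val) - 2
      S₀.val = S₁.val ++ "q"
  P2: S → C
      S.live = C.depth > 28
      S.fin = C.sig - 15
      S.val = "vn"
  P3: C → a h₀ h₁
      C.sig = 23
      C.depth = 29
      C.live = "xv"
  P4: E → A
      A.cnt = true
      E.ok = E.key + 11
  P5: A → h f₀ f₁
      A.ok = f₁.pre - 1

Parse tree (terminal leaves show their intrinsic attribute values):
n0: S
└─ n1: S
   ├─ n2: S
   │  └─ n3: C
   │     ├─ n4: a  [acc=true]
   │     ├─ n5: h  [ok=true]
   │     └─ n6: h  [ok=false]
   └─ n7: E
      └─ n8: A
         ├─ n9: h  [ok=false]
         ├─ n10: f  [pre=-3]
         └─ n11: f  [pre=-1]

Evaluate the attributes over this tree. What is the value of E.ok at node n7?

6

1. n4.acc = true  [terminal]
2. n5.ok = true  [terminal]
3. n6.ok = false  [terminal]
4. n3.sig = 23  [23]
5. n3.depth = 29  [29]
6. n3.live = "xv"  ["xv"]
7. n2.live = true  [C.depth > 28]
8. n2.fin = 8  [C.sig - 15]
9. n2.val = "vn"  ["vn"]
10. n7.key = -5  [S₁.fin * -1 + 3]
11. n7.fin = 11  [S₁.fin * 2 - 5]
12. n7.wid = "vnr"  [S₁.val ++ "r"]
13. n8.cnt = true  [true]
14. n9.ok = false  [terminal]
15. n10.pre = -3  [terminal]
16. n11.pre = -1  [terminal]
17. n8.ok = -2  [f₁.pre - 1]
18. n7.ok = 6  [E.key + 11]
19. n1.live = true  [E.ok == 6]
20. n1.fin = 0  [len(S₁.val) - 2]
21. n1.val = "vnq"  [S₁.val ++ "q"]
22. n0.live = false  [S₁.fin > 0]
23. n0.fin = 29  [29]
24. n0.val = "vnqr"  [S₁.val ++ "r"]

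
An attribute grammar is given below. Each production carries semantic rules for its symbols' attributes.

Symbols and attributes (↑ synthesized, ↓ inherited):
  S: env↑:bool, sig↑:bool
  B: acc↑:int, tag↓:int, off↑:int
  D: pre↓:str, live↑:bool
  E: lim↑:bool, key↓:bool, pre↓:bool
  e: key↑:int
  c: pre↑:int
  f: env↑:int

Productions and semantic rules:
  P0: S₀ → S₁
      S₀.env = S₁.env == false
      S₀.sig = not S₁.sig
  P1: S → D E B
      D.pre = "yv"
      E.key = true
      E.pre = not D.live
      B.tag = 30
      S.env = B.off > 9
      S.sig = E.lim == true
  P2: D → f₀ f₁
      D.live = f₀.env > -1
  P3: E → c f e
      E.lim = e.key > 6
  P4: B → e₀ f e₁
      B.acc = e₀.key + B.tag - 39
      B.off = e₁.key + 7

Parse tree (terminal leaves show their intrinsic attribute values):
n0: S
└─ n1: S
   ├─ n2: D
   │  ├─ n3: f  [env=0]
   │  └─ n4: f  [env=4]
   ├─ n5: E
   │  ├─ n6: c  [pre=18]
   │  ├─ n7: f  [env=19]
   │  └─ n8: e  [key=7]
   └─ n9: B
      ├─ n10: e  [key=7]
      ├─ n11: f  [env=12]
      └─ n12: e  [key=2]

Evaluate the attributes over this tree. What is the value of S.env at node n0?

1. n2.pre = "yv"  ["yv"]
2. n3.env = 0  [terminal]
3. n4.env = 4  [terminal]
4. n2.live = true  [f₀.env > -1]
5. n5.key = true  [true]
6. n5.pre = false  [not D.live]
7. n6.pre = 18  [terminal]
8. n7.env = 19  [terminal]
9. n8.key = 7  [terminal]
10. n5.lim = true  [e.key > 6]
11. n9.tag = 30  [30]
12. n10.key = 7  [terminal]
13. n11.env = 12  [terminal]
14. n12.key = 2  [terminal]
15. n9.acc = -2  [e₀.key + B.tag - 39]
16. n9.off = 9  [e₁.key + 7]
17. n1.env = false  [B.off > 9]
18. n1.sig = true  [E.lim == true]
19. n0.env = true  [S₁.env == false]
20. n0.sig = false  [not S₁.sig]

true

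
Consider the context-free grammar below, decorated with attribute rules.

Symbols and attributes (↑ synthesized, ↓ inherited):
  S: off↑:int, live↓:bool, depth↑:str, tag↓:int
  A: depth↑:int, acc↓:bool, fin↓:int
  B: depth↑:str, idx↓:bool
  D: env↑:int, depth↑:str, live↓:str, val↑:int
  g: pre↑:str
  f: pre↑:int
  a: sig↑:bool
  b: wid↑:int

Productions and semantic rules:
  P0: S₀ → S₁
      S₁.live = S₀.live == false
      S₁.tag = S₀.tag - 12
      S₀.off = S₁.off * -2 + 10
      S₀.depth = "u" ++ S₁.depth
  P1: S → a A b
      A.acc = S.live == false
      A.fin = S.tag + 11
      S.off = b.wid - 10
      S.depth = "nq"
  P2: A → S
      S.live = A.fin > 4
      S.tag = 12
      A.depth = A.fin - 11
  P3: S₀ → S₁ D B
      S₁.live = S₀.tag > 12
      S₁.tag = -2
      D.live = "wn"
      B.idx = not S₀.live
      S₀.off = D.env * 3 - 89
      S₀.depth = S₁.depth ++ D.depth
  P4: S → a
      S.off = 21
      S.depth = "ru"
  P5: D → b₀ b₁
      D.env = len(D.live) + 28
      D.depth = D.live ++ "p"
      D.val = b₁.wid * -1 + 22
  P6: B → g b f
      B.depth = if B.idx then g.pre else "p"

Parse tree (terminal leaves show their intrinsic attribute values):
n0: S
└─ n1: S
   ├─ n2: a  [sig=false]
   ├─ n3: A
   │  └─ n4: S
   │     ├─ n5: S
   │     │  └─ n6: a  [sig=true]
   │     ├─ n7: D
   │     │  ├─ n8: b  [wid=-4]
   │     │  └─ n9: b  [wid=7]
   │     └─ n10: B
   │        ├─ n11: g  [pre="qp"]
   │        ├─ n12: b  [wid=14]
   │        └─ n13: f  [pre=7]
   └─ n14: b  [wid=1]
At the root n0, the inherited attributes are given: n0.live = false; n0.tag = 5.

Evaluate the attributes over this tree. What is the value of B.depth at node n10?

"qp"

1. n0.live = false  [given at root]
2. n0.tag = 5  [given at root]
3. n1.live = true  [S₀.live == false]
4. n1.tag = -7  [S₀.tag - 12]
5. n2.sig = false  [terminal]
6. n3.acc = false  [S.live == false]
7. n3.fin = 4  [S.tag + 11]
8. n4.live = false  [A.fin > 4]
9. n4.tag = 12  [12]
10. n5.live = false  [S₀.tag > 12]
11. n5.tag = -2  [-2]
12. n6.sig = true  [terminal]
13. n5.off = 21  [21]
14. n5.depth = "ru"  ["ru"]
15. n7.live = "wn"  ["wn"]
16. n8.wid = -4  [terminal]
17. n9.wid = 7  [terminal]
18. n7.env = 30  [len(D.live) + 28]
19. n7.depth = "wnp"  [D.live ++ "p"]
20. n7.val = 15  [b₁.wid * -1 + 22]
21. n10.idx = true  [not S₀.live]
22. n11.pre = "qp"  [terminal]
23. n12.wid = 14  [terminal]
24. n13.pre = 7  [terminal]
25. n10.depth = "qp"  [if B.idx then g.pre else "p"]
26. n4.off = 1  [D.env * 3 - 89]
27. n4.depth = "ruwnp"  [S₁.depth ++ D.depth]
28. n3.depth = -7  [A.fin - 11]
29. n14.wid = 1  [terminal]
30. n1.off = -9  [b.wid - 10]
31. n1.depth = "nq"  ["nq"]
32. n0.off = 28  [S₁.off * -2 + 10]
33. n0.depth = "unq"  ["u" ++ S₁.depth]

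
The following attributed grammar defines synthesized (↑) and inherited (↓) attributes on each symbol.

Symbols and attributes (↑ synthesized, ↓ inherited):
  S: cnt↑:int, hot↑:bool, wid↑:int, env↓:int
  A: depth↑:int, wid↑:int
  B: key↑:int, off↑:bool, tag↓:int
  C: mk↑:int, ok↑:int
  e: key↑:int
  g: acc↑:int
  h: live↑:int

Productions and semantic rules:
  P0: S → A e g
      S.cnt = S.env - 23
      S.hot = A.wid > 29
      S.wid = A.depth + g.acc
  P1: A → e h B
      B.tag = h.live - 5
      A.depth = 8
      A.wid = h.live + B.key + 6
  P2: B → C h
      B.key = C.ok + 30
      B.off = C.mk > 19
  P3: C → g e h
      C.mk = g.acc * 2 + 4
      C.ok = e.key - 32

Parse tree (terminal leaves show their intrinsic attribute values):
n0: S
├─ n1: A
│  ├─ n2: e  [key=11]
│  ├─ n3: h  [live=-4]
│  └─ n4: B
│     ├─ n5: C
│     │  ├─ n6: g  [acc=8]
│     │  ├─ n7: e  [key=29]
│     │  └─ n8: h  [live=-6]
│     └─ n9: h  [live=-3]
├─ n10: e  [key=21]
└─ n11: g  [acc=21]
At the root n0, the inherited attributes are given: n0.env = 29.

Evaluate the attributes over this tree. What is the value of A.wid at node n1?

29

1. n0.env = 29  [given at root]
2. n2.key = 11  [terminal]
3. n3.live = -4  [terminal]
4. n4.tag = -9  [h.live - 5]
5. n6.acc = 8  [terminal]
6. n7.key = 29  [terminal]
7. n8.live = -6  [terminal]
8. n5.mk = 20  [g.acc * 2 + 4]
9. n5.ok = -3  [e.key - 32]
10. n9.live = -3  [terminal]
11. n4.key = 27  [C.ok + 30]
12. n4.off = true  [C.mk > 19]
13. n1.depth = 8  [8]
14. n1.wid = 29  [h.live + B.key + 6]
15. n10.key = 21  [terminal]
16. n11.acc = 21  [terminal]
17. n0.cnt = 6  [S.env - 23]
18. n0.hot = false  [A.wid > 29]
19. n0.wid = 29  [A.depth + g.acc]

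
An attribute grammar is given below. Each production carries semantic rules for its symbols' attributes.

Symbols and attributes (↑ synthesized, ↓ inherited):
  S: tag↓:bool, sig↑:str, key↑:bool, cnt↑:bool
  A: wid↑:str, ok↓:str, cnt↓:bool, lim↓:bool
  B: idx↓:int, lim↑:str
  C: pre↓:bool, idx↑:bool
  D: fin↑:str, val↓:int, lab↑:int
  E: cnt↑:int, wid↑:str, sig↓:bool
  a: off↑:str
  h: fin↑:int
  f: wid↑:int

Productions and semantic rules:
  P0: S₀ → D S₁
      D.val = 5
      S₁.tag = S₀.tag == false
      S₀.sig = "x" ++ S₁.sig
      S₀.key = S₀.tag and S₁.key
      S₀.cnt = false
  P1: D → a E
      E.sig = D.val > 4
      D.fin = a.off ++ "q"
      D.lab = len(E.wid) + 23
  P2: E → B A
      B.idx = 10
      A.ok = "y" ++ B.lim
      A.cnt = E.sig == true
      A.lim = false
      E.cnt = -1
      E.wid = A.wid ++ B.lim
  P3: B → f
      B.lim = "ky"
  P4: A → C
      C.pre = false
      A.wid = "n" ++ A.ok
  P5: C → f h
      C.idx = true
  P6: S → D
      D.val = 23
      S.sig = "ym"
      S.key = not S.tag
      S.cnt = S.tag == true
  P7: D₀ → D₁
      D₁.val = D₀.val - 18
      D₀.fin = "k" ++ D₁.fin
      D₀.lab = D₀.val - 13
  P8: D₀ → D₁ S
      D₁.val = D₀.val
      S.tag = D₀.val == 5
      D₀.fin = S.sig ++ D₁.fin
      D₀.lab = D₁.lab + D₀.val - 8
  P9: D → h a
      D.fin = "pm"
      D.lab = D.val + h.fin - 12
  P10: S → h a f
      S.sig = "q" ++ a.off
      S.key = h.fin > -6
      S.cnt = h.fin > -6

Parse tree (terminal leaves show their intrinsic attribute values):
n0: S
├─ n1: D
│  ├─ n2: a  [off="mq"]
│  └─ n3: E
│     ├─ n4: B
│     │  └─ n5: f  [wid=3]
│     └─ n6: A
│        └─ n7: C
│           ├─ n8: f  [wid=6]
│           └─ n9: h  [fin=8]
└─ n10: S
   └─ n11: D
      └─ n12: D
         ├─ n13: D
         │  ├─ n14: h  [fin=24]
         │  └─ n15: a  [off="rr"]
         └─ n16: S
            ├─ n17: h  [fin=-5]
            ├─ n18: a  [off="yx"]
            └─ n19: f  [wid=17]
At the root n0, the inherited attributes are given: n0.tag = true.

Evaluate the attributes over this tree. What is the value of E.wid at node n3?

1. n0.tag = true  [given at root]
2. n1.val = 5  [5]
3. n2.off = "mq"  [terminal]
4. n3.sig = true  [D.val > 4]
5. n4.idx = 10  [10]
6. n5.wid = 3  [terminal]
7. n4.lim = "ky"  ["ky"]
8. n6.ok = "yky"  ["y" ++ B.lim]
9. n6.cnt = true  [E.sig == true]
10. n6.lim = false  [false]
11. n7.pre = false  [false]
12. n8.wid = 6  [terminal]
13. n9.fin = 8  [terminal]
14. n7.idx = true  [true]
15. n6.wid = "nyky"  ["n" ++ A.ok]
16. n3.cnt = -1  [-1]
17. n3.wid = "nykyky"  [A.wid ++ B.lim]
18. n1.fin = "mqq"  [a.off ++ "q"]
19. n1.lab = 29  [len(E.wid) + 23]
20. n10.tag = false  [S₀.tag == false]
21. n11.val = 23  [23]
22. n12.val = 5  [D₀.val - 18]
23. n13.val = 5  [D₀.val]
24. n14.fin = 24  [terminal]
25. n15.off = "rr"  [terminal]
26. n13.fin = "pm"  ["pm"]
27. n13.lab = 17  [D.val + h.fin - 12]
28. n16.tag = true  [D₀.val == 5]
29. n17.fin = -5  [terminal]
30. n18.off = "yx"  [terminal]
31. n19.wid = 17  [terminal]
32. n16.sig = "qyx"  ["q" ++ a.off]
33. n16.key = true  [h.fin > -6]
34. n16.cnt = true  [h.fin > -6]
35. n12.fin = "qyxpm"  [S.sig ++ D₁.fin]
36. n12.lab = 14  [D₁.lab + D₀.val - 8]
37. n11.fin = "kqyxpm"  ["k" ++ D₁.fin]
38. n11.lab = 10  [D₀.val - 13]
39. n10.sig = "ym"  ["ym"]
40. n10.key = true  [not S.tag]
41. n10.cnt = false  [S.tag == true]
42. n0.sig = "xym"  ["x" ++ S₁.sig]
43. n0.key = true  [S₀.tag and S₁.key]
44. n0.cnt = false  [false]

"nykyky"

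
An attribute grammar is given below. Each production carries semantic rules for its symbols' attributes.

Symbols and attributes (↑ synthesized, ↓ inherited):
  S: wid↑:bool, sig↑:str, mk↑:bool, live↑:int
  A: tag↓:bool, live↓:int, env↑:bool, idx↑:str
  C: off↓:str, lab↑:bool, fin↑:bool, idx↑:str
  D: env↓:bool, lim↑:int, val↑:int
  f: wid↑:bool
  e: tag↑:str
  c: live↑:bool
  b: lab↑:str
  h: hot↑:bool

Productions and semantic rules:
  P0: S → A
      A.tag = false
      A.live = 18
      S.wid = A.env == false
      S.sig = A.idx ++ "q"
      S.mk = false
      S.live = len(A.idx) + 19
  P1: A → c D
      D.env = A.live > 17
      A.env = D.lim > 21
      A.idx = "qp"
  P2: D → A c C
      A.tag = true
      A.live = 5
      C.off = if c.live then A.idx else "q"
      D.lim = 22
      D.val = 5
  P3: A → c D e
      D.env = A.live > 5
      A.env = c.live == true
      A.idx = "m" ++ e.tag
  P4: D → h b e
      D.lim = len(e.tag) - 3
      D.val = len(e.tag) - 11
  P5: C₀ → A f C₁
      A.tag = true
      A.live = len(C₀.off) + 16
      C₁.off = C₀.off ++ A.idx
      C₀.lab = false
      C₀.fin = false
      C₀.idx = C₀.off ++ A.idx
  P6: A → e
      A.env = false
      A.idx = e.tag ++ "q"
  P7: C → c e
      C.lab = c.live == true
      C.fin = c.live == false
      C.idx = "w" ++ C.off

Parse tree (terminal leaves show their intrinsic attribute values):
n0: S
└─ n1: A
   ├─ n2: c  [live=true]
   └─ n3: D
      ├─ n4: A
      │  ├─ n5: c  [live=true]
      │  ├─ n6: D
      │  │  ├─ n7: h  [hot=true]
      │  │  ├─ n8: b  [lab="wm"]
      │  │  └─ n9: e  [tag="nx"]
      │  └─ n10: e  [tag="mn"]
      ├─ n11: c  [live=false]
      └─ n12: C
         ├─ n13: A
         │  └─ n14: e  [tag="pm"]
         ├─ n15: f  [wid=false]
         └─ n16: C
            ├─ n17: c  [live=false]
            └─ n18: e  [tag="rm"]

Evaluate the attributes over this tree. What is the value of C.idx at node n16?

"wqpmq"

1. n1.tag = false  [false]
2. n1.live = 18  [18]
3. n2.live = true  [terminal]
4. n3.env = true  [A.live > 17]
5. n4.tag = true  [true]
6. n4.live = 5  [5]
7. n5.live = true  [terminal]
8. n6.env = false  [A.live > 5]
9. n7.hot = true  [terminal]
10. n8.lab = "wm"  [terminal]
11. n9.tag = "nx"  [terminal]
12. n6.lim = -1  [len(e.tag) - 3]
13. n6.val = -9  [len(e.tag) - 11]
14. n10.tag = "mn"  [terminal]
15. n4.env = true  [c.live == true]
16. n4.idx = "mmn"  ["m" ++ e.tag]
17. n11.live = false  [terminal]
18. n12.off = "q"  [if c.live then A.idx else "q"]
19. n13.tag = true  [true]
20. n13.live = 17  [len(C₀.off) + 16]
21. n14.tag = "pm"  [terminal]
22. n13.env = false  [false]
23. n13.idx = "pmq"  [e.tag ++ "q"]
24. n15.wid = false  [terminal]
25. n16.off = "qpmq"  [C₀.off ++ A.idx]
26. n17.live = false  [terminal]
27. n18.tag = "rm"  [terminal]
28. n16.lab = false  [c.live == true]
29. n16.fin = true  [c.live == false]
30. n16.idx = "wqpmq"  ["w" ++ C.off]
31. n12.lab = false  [false]
32. n12.fin = false  [false]
33. n12.idx = "qpmq"  [C₀.off ++ A.idx]
34. n3.lim = 22  [22]
35. n3.val = 5  [5]
36. n1.env = true  [D.lim > 21]
37. n1.idx = "qp"  ["qp"]
38. n0.wid = false  [A.env == false]
39. n0.sig = "qpq"  [A.idx ++ "q"]
40. n0.mk = false  [false]
41. n0.live = 21  [len(A.idx) + 19]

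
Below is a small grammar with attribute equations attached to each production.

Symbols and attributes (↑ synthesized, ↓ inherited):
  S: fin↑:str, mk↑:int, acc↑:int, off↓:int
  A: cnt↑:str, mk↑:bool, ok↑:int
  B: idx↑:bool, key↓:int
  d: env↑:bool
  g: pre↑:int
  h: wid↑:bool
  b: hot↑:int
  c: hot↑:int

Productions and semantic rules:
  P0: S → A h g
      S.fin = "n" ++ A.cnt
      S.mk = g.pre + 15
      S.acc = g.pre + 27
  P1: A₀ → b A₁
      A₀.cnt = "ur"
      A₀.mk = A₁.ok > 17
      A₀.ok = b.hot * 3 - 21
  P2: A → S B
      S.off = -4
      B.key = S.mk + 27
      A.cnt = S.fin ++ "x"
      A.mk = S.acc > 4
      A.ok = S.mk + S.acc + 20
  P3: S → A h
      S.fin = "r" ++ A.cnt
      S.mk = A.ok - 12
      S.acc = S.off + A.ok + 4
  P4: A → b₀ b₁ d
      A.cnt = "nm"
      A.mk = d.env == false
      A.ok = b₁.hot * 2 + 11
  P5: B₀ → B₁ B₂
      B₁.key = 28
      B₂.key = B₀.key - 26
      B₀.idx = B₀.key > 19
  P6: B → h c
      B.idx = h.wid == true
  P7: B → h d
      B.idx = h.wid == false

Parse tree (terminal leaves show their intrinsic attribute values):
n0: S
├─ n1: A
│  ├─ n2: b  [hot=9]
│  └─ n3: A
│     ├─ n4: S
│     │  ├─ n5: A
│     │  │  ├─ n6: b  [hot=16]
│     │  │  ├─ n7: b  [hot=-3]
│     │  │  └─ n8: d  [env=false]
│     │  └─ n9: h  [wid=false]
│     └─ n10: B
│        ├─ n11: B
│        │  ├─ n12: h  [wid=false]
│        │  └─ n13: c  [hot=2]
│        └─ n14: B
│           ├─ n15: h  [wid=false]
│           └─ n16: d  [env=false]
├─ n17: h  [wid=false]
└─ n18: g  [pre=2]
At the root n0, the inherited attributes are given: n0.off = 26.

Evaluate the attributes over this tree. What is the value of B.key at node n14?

-6

1. n0.off = 26  [given at root]
2. n2.hot = 9  [terminal]
3. n4.off = -4  [-4]
4. n6.hot = 16  [terminal]
5. n7.hot = -3  [terminal]
6. n8.env = false  [terminal]
7. n5.cnt = "nm"  ["nm"]
8. n5.mk = true  [d.env == false]
9. n5.ok = 5  [b₁.hot * 2 + 11]
10. n9.wid = false  [terminal]
11. n4.fin = "rnm"  ["r" ++ A.cnt]
12. n4.mk = -7  [A.ok - 12]
13. n4.acc = 5  [S.off + A.ok + 4]
14. n10.key = 20  [S.mk + 27]
15. n11.key = 28  [28]
16. n12.wid = false  [terminal]
17. n13.hot = 2  [terminal]
18. n11.idx = false  [h.wid == true]
19. n14.key = -6  [B₀.key - 26]
20. n15.wid = false  [terminal]
21. n16.env = false  [terminal]
22. n14.idx = true  [h.wid == false]
23. n10.idx = true  [B₀.key > 19]
24. n3.cnt = "rnmx"  [S.fin ++ "x"]
25. n3.mk = true  [S.acc > 4]
26. n3.ok = 18  [S.mk + S.acc + 20]
27. n1.cnt = "ur"  ["ur"]
28. n1.mk = true  [A₁.ok > 17]
29. n1.ok = 6  [b.hot * 3 - 21]
30. n17.wid = false  [terminal]
31. n18.pre = 2  [terminal]
32. n0.fin = "nur"  ["n" ++ A.cnt]
33. n0.mk = 17  [g.pre + 15]
34. n0.acc = 29  [g.pre + 27]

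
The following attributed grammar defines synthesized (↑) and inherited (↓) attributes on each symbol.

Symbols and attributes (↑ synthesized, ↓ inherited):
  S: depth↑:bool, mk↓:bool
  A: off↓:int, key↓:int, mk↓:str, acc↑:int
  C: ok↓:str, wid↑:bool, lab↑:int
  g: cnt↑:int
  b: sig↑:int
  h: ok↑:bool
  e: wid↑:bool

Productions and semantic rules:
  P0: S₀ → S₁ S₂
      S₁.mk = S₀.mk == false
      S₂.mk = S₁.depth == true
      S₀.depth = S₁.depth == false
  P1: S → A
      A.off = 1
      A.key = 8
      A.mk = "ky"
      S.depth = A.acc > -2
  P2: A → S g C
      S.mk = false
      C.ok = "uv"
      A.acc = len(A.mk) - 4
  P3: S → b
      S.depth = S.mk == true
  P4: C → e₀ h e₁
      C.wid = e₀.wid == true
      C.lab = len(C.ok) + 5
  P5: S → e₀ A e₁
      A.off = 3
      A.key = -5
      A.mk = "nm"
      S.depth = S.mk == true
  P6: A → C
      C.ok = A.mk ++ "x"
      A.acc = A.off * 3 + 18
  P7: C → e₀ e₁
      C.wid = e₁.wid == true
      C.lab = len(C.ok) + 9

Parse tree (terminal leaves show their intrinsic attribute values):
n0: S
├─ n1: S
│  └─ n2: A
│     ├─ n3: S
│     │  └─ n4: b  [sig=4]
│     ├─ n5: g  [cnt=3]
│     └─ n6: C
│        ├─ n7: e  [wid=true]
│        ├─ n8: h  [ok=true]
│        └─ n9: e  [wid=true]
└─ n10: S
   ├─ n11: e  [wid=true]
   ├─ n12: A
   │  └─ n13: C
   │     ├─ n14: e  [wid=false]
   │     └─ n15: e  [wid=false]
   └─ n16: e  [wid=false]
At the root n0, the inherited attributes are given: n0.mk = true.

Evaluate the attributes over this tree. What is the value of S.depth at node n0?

true

1. n0.mk = true  [given at root]
2. n1.mk = false  [S₀.mk == false]
3. n2.off = 1  [1]
4. n2.key = 8  [8]
5. n2.mk = "ky"  ["ky"]
6. n3.mk = false  [false]
7. n4.sig = 4  [terminal]
8. n3.depth = false  [S.mk == true]
9. n5.cnt = 3  [terminal]
10. n6.ok = "uv"  ["uv"]
11. n7.wid = true  [terminal]
12. n8.ok = true  [terminal]
13. n9.wid = true  [terminal]
14. n6.wid = true  [e₀.wid == true]
15. n6.lab = 7  [len(C.ok) + 5]
16. n2.acc = -2  [len(A.mk) - 4]
17. n1.depth = false  [A.acc > -2]
18. n10.mk = false  [S₁.depth == true]
19. n11.wid = true  [terminal]
20. n12.off = 3  [3]
21. n12.key = -5  [-5]
22. n12.mk = "nm"  ["nm"]
23. n13.ok = "nmx"  [A.mk ++ "x"]
24. n14.wid = false  [terminal]
25. n15.wid = false  [terminal]
26. n13.wid = false  [e₁.wid == true]
27. n13.lab = 12  [len(C.ok) + 9]
28. n12.acc = 27  [A.off * 3 + 18]
29. n16.wid = false  [terminal]
30. n10.depth = false  [S.mk == true]
31. n0.depth = true  [S₁.depth == false]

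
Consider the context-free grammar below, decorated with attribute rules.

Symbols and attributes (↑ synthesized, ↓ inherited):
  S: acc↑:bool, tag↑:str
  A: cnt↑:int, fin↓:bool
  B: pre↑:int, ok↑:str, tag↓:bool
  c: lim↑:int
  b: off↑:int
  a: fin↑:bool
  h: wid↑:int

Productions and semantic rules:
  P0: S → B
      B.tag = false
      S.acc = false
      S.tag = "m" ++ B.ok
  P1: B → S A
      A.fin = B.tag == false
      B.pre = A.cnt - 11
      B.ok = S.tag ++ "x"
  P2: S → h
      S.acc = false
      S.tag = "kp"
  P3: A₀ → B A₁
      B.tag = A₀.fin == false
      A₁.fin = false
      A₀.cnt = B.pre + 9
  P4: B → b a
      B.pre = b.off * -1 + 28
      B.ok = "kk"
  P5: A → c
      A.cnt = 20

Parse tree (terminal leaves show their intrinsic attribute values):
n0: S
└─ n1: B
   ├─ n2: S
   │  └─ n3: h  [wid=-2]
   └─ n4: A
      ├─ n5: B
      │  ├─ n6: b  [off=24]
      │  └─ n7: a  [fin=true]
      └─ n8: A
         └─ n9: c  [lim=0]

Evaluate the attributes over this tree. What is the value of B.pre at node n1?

2

1. n1.tag = false  [false]
2. n3.wid = -2  [terminal]
3. n2.acc = false  [false]
4. n2.tag = "kp"  ["kp"]
5. n4.fin = true  [B.tag == false]
6. n5.tag = false  [A₀.fin == false]
7. n6.off = 24  [terminal]
8. n7.fin = true  [terminal]
9. n5.pre = 4  [b.off * -1 + 28]
10. n5.ok = "kk"  ["kk"]
11. n8.fin = false  [false]
12. n9.lim = 0  [terminal]
13. n8.cnt = 20  [20]
14. n4.cnt = 13  [B.pre + 9]
15. n1.pre = 2  [A.cnt - 11]
16. n1.ok = "kpx"  [S.tag ++ "x"]
17. n0.acc = false  [false]
18. n0.tag = "mkpx"  ["m" ++ B.ok]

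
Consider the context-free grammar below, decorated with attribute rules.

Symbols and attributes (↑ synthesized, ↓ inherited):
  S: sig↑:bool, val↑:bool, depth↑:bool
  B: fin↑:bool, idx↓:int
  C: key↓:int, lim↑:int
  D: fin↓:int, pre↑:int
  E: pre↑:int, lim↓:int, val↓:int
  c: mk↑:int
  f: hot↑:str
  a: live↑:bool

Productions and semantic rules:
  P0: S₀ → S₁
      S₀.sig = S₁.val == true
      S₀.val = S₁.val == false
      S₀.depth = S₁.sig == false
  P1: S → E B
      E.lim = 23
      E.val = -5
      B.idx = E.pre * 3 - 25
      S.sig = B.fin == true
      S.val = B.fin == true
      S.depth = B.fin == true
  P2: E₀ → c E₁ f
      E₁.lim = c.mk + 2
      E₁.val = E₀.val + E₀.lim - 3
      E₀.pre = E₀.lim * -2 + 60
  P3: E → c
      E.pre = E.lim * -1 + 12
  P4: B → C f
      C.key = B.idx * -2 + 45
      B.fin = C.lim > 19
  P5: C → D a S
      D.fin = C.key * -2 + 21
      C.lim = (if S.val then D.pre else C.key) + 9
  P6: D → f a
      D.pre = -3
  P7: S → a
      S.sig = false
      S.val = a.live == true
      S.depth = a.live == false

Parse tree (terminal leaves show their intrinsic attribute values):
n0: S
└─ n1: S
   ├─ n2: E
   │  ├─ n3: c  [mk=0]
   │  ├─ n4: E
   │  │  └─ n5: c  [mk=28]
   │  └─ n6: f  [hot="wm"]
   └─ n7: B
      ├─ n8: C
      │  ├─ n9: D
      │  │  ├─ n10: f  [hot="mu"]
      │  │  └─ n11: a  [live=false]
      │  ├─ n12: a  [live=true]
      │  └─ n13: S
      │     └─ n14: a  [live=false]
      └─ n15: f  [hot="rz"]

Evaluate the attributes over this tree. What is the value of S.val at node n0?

1. n2.lim = 23  [23]
2. n2.val = -5  [-5]
3. n3.mk = 0  [terminal]
4. n4.lim = 2  [c.mk + 2]
5. n4.val = 15  [E₀.val + E₀.lim - 3]
6. n5.mk = 28  [terminal]
7. n4.pre = 10  [E.lim * -1 + 12]
8. n6.hot = "wm"  [terminal]
9. n2.pre = 14  [E₀.lim * -2 + 60]
10. n7.idx = 17  [E.pre * 3 - 25]
11. n8.key = 11  [B.idx * -2 + 45]
12. n9.fin = -1  [C.key * -2 + 21]
13. n10.hot = "mu"  [terminal]
14. n11.live = false  [terminal]
15. n9.pre = -3  [-3]
16. n12.live = true  [terminal]
17. n14.live = false  [terminal]
18. n13.sig = false  [false]
19. n13.val = false  [a.live == true]
20. n13.depth = true  [a.live == false]
21. n8.lim = 20  [(if S.val then D.pre else C.key) + 9]
22. n15.hot = "rz"  [terminal]
23. n7.fin = true  [C.lim > 19]
24. n1.sig = true  [B.fin == true]
25. n1.val = true  [B.fin == true]
26. n1.depth = true  [B.fin == true]
27. n0.sig = true  [S₁.val == true]
28. n0.val = false  [S₁.val == false]
29. n0.depth = false  [S₁.sig == false]

false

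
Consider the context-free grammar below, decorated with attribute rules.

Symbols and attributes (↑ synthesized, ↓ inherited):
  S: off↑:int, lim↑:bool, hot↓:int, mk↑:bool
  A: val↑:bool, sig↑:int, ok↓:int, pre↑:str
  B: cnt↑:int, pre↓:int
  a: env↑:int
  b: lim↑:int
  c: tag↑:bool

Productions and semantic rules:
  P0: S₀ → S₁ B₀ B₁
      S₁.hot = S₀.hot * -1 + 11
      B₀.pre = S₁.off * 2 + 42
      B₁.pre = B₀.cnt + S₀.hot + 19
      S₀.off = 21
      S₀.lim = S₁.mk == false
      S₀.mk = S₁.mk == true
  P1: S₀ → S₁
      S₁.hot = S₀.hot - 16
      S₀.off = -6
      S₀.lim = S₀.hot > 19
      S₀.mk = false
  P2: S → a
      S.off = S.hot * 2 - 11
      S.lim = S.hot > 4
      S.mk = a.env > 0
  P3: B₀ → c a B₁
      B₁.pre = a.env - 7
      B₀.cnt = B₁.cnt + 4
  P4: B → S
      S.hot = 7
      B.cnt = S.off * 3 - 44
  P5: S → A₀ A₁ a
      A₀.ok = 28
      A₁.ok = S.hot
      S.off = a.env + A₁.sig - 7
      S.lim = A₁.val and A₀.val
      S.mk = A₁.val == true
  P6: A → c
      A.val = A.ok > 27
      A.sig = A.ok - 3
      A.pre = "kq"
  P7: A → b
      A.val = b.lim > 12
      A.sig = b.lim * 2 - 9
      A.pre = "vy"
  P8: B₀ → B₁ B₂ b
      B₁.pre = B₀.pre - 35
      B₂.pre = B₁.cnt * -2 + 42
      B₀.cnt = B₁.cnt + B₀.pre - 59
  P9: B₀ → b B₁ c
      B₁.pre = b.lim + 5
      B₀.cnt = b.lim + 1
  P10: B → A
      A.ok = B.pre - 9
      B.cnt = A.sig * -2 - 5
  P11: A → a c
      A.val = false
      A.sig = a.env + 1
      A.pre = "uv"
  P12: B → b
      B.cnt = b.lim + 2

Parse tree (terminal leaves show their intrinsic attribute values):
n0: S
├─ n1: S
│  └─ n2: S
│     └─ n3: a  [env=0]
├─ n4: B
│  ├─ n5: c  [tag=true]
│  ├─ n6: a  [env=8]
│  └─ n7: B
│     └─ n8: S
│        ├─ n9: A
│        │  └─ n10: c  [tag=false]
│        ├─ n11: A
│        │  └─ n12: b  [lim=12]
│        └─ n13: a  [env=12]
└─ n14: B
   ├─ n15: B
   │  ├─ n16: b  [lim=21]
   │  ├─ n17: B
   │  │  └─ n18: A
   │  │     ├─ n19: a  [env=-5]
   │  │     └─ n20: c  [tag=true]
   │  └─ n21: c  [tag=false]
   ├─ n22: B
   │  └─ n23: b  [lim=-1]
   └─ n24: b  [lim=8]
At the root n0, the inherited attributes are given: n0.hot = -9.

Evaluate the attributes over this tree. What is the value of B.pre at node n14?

1. n0.hot = -9  [given at root]
2. n1.hot = 20  [S₀.hot * -1 + 11]
3. n2.hot = 4  [S₀.hot - 16]
4. n3.env = 0  [terminal]
5. n2.off = -3  [S.hot * 2 - 11]
6. n2.lim = false  [S.hot > 4]
7. n2.mk = false  [a.env > 0]
8. n1.off = -6  [-6]
9. n1.lim = true  [S₀.hot > 19]
10. n1.mk = false  [false]
11. n4.pre = 30  [S₁.off * 2 + 42]
12. n5.tag = true  [terminal]
13. n6.env = 8  [terminal]
14. n7.pre = 1  [a.env - 7]
15. n8.hot = 7  [7]
16. n9.ok = 28  [28]
17. n10.tag = false  [terminal]
18. n9.val = true  [A.ok > 27]
19. n9.sig = 25  [A.ok - 3]
20. n9.pre = "kq"  ["kq"]
21. n11.ok = 7  [S.hot]
22. n12.lim = 12  [terminal]
23. n11.val = false  [b.lim > 12]
24. n11.sig = 15  [b.lim * 2 - 9]
25. n11.pre = "vy"  ["vy"]
26. n13.env = 12  [terminal]
27. n8.off = 20  [a.env + A₁.sig - 7]
28. n8.lim = false  [A₁.val and A₀.val]
29. n8.mk = false  [A₁.val == true]
30. n7.cnt = 16  [S.off * 3 - 44]
31. n4.cnt = 20  [B₁.cnt + 4]
32. n14.pre = 30  [B₀.cnt + S₀.hot + 19]
33. n15.pre = -5  [B₀.pre - 35]
34. n16.lim = 21  [terminal]
35. n17.pre = 26  [b.lim + 5]
36. n18.ok = 17  [B.pre - 9]
37. n19.env = -5  [terminal]
38. n20.tag = true  [terminal]
39. n18.val = false  [false]
40. n18.sig = -4  [a.env + 1]
41. n18.pre = "uv"  ["uv"]
42. n17.cnt = 3  [A.sig * -2 - 5]
43. n21.tag = false  [terminal]
44. n15.cnt = 22  [b.lim + 1]
45. n22.pre = -2  [B₁.cnt * -2 + 42]
46. n23.lim = -1  [terminal]
47. n22.cnt = 1  [b.lim + 2]
48. n24.lim = 8  [terminal]
49. n14.cnt = -7  [B₁.cnt + B₀.pre - 59]
50. n0.off = 21  [21]
51. n0.lim = true  [S₁.mk == false]
52. n0.mk = false  [S₁.mk == true]

30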